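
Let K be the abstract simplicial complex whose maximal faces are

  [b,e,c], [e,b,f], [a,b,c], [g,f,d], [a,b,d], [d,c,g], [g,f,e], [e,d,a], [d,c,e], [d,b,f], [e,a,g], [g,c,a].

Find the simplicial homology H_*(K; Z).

Order the vertices as a < b < c < d < e < f < g. Listing each simplex with vertices in this order, K has dimension 2 with simplices:

  0-simplices (7): a, b, c, d, e, f, g
  1-simplices (18): ab, ac, ad, ae, ag, bc, bd, be, bf, cd, ce, cg, de, df, dg, ef, eg, fg
  2-simplices (12): abc, abd, acg, ade, aeg, bce, bdf, bef, cde, cdg, dfg, efg

so the chain groups are C_0 ≅ Z^7, C_1 ≅ Z^18, C_2 ≅ Z^12.

∂_1: C_1 → C_0 maps an edge to its endpoints' difference, ∂[p,q] = q − p.
As a 7×18 matrix over Z this has rank 6, with invariant factors (1,1,1,1,1,1).

The boundary map ∂_2: C_2 → C_1 acts by ∂[p,q,r] = [q,r] − [p,r] + [p,q]. For instance
  ∂bdf = df − bf + bd,
  ∂bef = ef − bf + be.
As a 18×12 matrix over Z this has rank 12, with invariant factors (1,1,1,1,1,1,1,1,1,1,1,2).

From H_k ≅ ker(∂_k) / im(∂_{k+1}) we obtain:

  H_0: rank C_0 − rank ∂_1 = 7 − 6 = 1, and the invariant factors of ∂_1 are all 1, so H_0 = Z.
  H_1: rank ker ∂_1 − rank ∂_2 = (18 − 6) − 12 = 0, and ∂_2 has invariant factor 2 > 1, so H_1 = Z/2.
  H_2: rank ker ∂_2 − rank ∂_3 = (12 − 12) − 0 = 0, and there is no ∂_3, so H_2 = 0.

H_0 = Z,  H_1 = Z/2,  H_2 = 0.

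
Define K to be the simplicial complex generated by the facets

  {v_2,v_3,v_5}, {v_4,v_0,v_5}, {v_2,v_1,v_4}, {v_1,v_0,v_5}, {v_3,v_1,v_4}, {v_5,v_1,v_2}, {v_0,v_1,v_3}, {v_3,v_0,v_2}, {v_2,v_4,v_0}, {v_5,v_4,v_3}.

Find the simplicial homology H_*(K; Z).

H_0 = Z,  H_1 = Z/2,  H_2 = 0.

Take the total order v_0 < v_1 < v_2 < v_3 < v_4 < v_5 on the vertex set. Then K (dimension 2) consists of the simplices:

  0-simplices (6): [v_0], [v_1], [v_2], [v_3], [v_4], [v_5]
  1-simplices (15): (15 of them)
  2-simplices (10): [v_0,v_1,v_3], [v_0,v_1,v_5], [v_0,v_2,v_3], [v_0,v_2,v_4], [v_0,v_4,v_5], [v_1,v_2,v_4], [v_1,v_2,v_5], [v_1,v_3,v_4], [v_2,v_3,v_5], [v_3,v_4,v_5]

Hence C_0 ≅ Z^6, C_1 ≅ Z^15, C_2 ≅ Z^10.

The boundary map ∂_1: C_1 → C_0 sends each edge [p,q] (with p < q) to q − p. For instance
  ∂[v_1,v_5] = [v_5] − [v_1].
As a 6×15 matrix over Z this has rank 5, with invariant factors (1,1,1,1,1).

∂_2: C_2 → C_1 acts by ∂[p,q,r] = [q,r] − [p,r] + [p,q]. For instance
  ∂[v_0,v_4,v_5] = [v_4,v_5] − [v_0,v_5] + [v_0,v_4],
  ∂[v_0,v_1,v_5] = [v_1,v_5] − [v_0,v_5] + [v_0,v_1].
The 15×10 boundary matrix has rank 10 and Smith normal form diag(1,1,1,1,1,1,1,1,1,2).

From H_k ≅ ker(∂_k) / im(∂_{k+1}) we obtain:

  H_0: rank C_0 − rank ∂_1 = 6 − 5 = 1, and the invariant factors of ∂_1 are all 1, so H_0 = Z.
  H_1: rank ker ∂_1 − rank ∂_2 = (15 − 5) − 10 = 0, and ∂_2 has invariant factor 2 > 1, so H_1 = Z/2.
  H_2: rank ker ∂_2 − rank ∂_3 = (10 − 10) − 0 = 0, and there is no ∂_3, so H_2 = 0.

(K is a triangulation of the real projective plane RP^2.)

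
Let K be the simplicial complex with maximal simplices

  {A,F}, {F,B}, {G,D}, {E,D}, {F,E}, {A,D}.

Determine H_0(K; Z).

H_0 = Z.

Take the total order A < B < D < E < F < G on the vertex set. Then K (dimension 1) consists of the simplices:

  0-simplices (6): A, B, D, E, F, G
  1-simplices (6): AD, AF, BF, DE, DG, EF

giving chain groups C_0 ≅ Z^6, C_1 ≅ Z^6.

∂_1: C_1 → C_0 sends each edge [p,q] (with p < q) to q − p. For instance
  ∂AF = F − A.
As a 6×6 matrix over Z this has rank 5, with invariant factors (1,1,1,1,1).

Now H_k = ker ∂_k / im ∂_{k+1}, so:

  H_0: rank C_0 − rank ∂_1 = 6 − 5 = 1, and the invariant factors of ∂_1 are all 1, so H_0 ≅ Z.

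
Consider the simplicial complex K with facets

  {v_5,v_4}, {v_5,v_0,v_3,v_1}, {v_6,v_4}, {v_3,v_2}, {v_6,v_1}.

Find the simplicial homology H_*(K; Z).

H_0 = Z,  H_1 = Z,  H_2 = 0,  H_3 = 0.

Order the vertices as v_0 < v_1 < v_2 < v_3 < v_4 < v_5 < v_6. Listing each simplex with vertices in this order, K has dimension 3 with simplices:

  0-simplices (7): [v_0], [v_1], [v_2], [v_3], [v_4], [v_5], [v_6]
  1-simplices (10): [v_0,v_1], [v_0,v_3], [v_0,v_5], [v_1,v_3], [v_1,v_5], [v_1,v_6], [v_2,v_3], [v_3,v_5], [v_4,v_5], [v_4,v_6]
  2-simplices (4): [v_0,v_1,v_3], [v_0,v_1,v_5], [v_0,v_3,v_5], [v_1,v_3,v_5]
  3-simplices (1): [v_0,v_1,v_3,v_5]

giving chain groups C_0 ≅ Z^7, C_1 ≅ Z^10, C_2 ≅ Z^4, C_3 ≅ Z^1.

Boundary ∂_1: C_1 → C_0 is given by ∂[p,q] = [q] − [p]. For instance
  ∂[v_1,v_5] = [v_5] − [v_1].
This gives a 7×10 integer matrix of rank 6; reducing to Smith normal form yields diagonal entries (1,1,1,1,1,1).

The boundary map ∂_2: C_2 → C_1 maps a triangle to the signed sum of its edges. For instance
  ∂[v_0,v_1,v_5] = [v_1,v_5] − [v_0,v_5] + [v_0,v_1],
  ∂[v_0,v_1,v_3] = [v_1,v_3] − [v_0,v_3] + [v_0,v_1].
This gives a 10×4 integer matrix of rank 3; reducing to Smith normal form yields diagonal entries (1,1,1).

∂_3: C_3 → C_2 sends each 3-simplex σ to the alternating sum Σ_i (−1)^i (σ with its i-th vertex removed). For instance
  ∂[v_0,v_1,v_3,v_5] = [v_1,v_3,v_5] − [v_0,v_3,v_5] + [v_0,v_1,v_5] − [v_0,v_1,v_3].
The resulting 4×1 matrix has rank 1, and its Smith normal form has invariant factors (1).

Computing H_k = (kernel of ∂_k) / (image of ∂_{k+1}):

  H_0: rank C_0 − rank ∂_1 = 7 − 6 = 1, and the invariant factors of ∂_1 are all 1, so H_0 ≅ Z.
  H_1: rank ker ∂_1 − rank ∂_2 = (10 − 6) − 3 = 1, and the invariant factors of ∂_2 are all 1, so H_1 ≅ Z.
  H_2: rank ker ∂_2 − rank ∂_3 = (4 − 3) − 1 = 0, and the invariant factors of ∂_3 are all 1, so H_2 ≅ 0.
  H_3: rank ker ∂_3 − rank ∂_4 = (1 − 1) − 0 = 0, and there is no ∂_4, so H_3 ≅ 0.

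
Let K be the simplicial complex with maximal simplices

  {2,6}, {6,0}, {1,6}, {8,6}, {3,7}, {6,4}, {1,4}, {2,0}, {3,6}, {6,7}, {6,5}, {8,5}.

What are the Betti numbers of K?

b_0 = 1, b_1 = 4.

Take the total order 0 < 1 < 2 < 3 < 4 < 5 < 6 < 7 < 8 on the vertex set. Then K (dimension 1) consists of the simplices:

  0-simplices (9): [0], [1], [2], [3], [4], [5], [6], [7], [8]
  1-simplices (12): [0,2], [0,6], [1,4], [1,6], [2,6], [3,6], [3,7], [4,6], [5,6], [5,8], [6,7], [6,8]

Hence C_0 ≅ Z^9, C_1 ≅ Z^12.

∂_1: C_1 → C_0 maps an edge to its endpoints' difference, ∂[p,q] = q − p.
The 9×12 boundary matrix has rank 8 and Smith normal form diag(1,1,1,1,1,1,1,1).

Reading off H_k = ker ∂_k / im ∂_{k+1}:

  H_0: rank C_0 − rank ∂_1 = 9 − 8 = 1, and the invariant factors of ∂_1 are all 1, so H_0 ≅ Z.
  H_1: rank ker ∂_1 − rank ∂_2 = (12 − 8) − 0 = 4, and there is no ∂_2, so H_1 ≅ Z^4.

As a check, the Euler characteristic is 9 − 12 = -3, which agrees with 1 − 4 = -3.

Hence the Betti numbers are b_0 = 1, b_1 = 4.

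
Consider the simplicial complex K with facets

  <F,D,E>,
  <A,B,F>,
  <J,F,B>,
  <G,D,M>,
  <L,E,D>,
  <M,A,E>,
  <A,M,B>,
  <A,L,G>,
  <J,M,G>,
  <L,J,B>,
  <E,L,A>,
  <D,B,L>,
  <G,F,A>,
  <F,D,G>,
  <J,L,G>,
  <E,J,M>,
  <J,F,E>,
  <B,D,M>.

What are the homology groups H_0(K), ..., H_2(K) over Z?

Fix the vertex order A < B < D < E < F < G < J < L < M and write every simplex with vertices in increasing order. Then dim K = 2 and the simplices of K are:

  0-simplices (9): A, B, D, E, F, G, J, L, M
  1-simplices (27): AB, AE, AF, AG, AL, AM, BD, BF, BJ, BL, BM, DE, DF, DG, DL, DM, EF, EJ, EL, EM, FG, FJ, GJ, GL, GM, JL, JM
  2-simplices (18): ABF, ABM, AEL, AEM, AFG, AGL, BDL, BDM, BFJ, BJL, DEF, DEL, DFG, DGM, EFJ, EJM, GJL, GJM

so the chain groups are C_0 ≅ Z^9, C_1 ≅ Z^27, C_2 ≅ Z^18.

∂_1: C_1 → C_0 maps an edge to its endpoints' difference, ∂[p,q] = q − p. For instance
  ∂AM = M − A.
The 9×27 boundary matrix has rank 8 and Smith normal form diag(1,1,1,1,1,1,1,1).

The boundary map ∂_2: C_2 → C_1 maps a triangle to the signed sum of its edges. For instance
  ∂ABF = BF − AF + AB,
  ∂AFG = FG − AG + AF.
This gives a 27×18 integer matrix of rank 17; reducing to Smith normal form yields diagonal entries (1,1,1,1,1,1,1,1,1,1,1,1,1,1,1,1,1).

Reading off H_k = ker ∂_k / im ∂_{k+1}:

  H_0: rank C_0 − rank ∂_1 = 9 − 8 = 1, and the invariant factors of ∂_1 are all 1, so H_0 ≅ Z.
  H_1: rank ker ∂_1 − rank ∂_2 = (27 − 8) − 17 = 2, and the invariant factors of ∂_2 are all 1, so H_1 ≅ Z^2.
  H_2: rank ker ∂_2 − rank ∂_3 = (18 − 17) − 0 = 1, and there is no ∂_3, so H_2 ≅ Z.

As a check, the Euler characteristic is 9 − 27 + 18 = 0, which agrees with 1 − 2 + 1 = 0.

H_0 ≅ Z,  H_1 ≅ Z^2,  H_2 ≅ Z.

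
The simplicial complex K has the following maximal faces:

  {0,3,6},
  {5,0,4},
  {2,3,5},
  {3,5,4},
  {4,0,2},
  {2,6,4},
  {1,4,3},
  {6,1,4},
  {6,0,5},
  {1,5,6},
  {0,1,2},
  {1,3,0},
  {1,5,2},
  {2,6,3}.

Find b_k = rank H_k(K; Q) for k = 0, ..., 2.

b_0 = 1, b_1 = 2, b_2 = 1.

We work with the vertex ordering 0 < 1 < 2 < 3 < 4 < 5 < 6. The simplices of K, each written with vertices in increasing order, are:

  0-simplices (7): [0], [1], [2], [3], [4], [5], [6]
  1-simplices (21): [0,1], [0,2], [0,3], [0,4], [0,5], [0,6], [1,2], [1,3], [1,4], [1,5], [1,6], [2,3], [2,4], [2,5], [2,6], [3,4], [3,5], [3,6], [4,5], [4,6], [5,6]
  2-simplices (14): [0,1,2], [0,1,3], [0,2,4], [0,3,6], [0,4,5], [0,5,6], [1,2,5], [1,3,4], [1,4,6], [1,5,6], [2,3,5], [2,3,6], [2,4,6], [3,4,5]

Hence C_0 ≅ Z^7, C_1 ≅ Z^21, C_2 ≅ Z^14.

∂_1: C_1 → C_0 sends each edge [p,q] (with p < q) to q − p.
The resulting 7×21 matrix has rank 6, and its Smith normal form has invariant factors (1,1,1,1,1,1).

∂_2: C_2 → C_1 sends each 2-simplex [p,q,r] to [q,r] − [p,r] + [p,q]. For instance
  ∂[2,4,6] = [4,6] − [2,6] + [2,4],
  ∂[2,3,5] = [3,5] − [2,5] + [2,3].
As a 21×14 matrix over Z this has rank 13, with invariant factors (1,1,1,1,1,1,1,1,1,1,1,1,1).

Now H_k = ker ∂_k / im ∂_{k+1}, so:

  H_0: rank C_0 − rank ∂_1 = 7 − 6 = 1, and the invariant factors of ∂_1 are all 1, so H_0 ≅ Z.
  H_1: rank ker ∂_1 − rank ∂_2 = (21 − 6) − 13 = 2, and the invariant factors of ∂_2 are all 1, so H_1 ≅ Z^2.
  H_2: rank ker ∂_2 − rank ∂_3 = (14 − 13) − 0 = 1, and there is no ∂_3, so H_2 ≅ Z.

As a check, the Euler characteristic is 7 − 21 + 14 = 0, which agrees with 1 − 2 + 1 = 0.

Hence the Betti numbers are b_0 = 1, b_1 = 2, b_2 = 1.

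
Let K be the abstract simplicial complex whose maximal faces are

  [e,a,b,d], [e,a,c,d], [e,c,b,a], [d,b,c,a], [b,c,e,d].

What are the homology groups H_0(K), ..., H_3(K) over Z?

K has 5 vertices, 10 edges, 10 triangles, 5 3-simplices.
rank ∂_0 = 0, rank ∂_1 = 4 ⇒ b_0 = 5 − 0 − 4 = 1; all invariant factors of ∂_1 are 1 so no torsion. So H_0 ≅ Z.
rank ∂_1 = 4, rank ∂_2 = 6 ⇒ b_1 = 10 − 4 − 6 = 0; all invariant factors of ∂_2 are 1 so no torsion. So H_1 ≅ 0.
rank ∂_2 = 6, rank ∂_3 = 4 ⇒ b_2 = 10 − 6 − 4 = 0; all invariant factors of ∂_3 are 1 so no torsion. So H_2 ≅ 0.
rank ∂_3 = 4, rank ∂_4 = 0 ⇒ b_3 = 5 − 4 − 0 = 1. So H_3 ≅ Z.

H_0 ≅ Z,  H_1 = 0,  H_2 = 0,  H_3 ≅ Z.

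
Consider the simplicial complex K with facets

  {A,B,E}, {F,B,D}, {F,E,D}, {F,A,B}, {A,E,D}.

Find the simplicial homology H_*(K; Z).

H_0 ≅ Z,  H_1 ≅ Z,  H_2 = 0.

Take the total order A < B < D < E < F on the vertex set. Then K (dimension 2) consists of the simplices:

  0-simplices (5): A, B, D, E, F
  1-simplices (10): AB, AD, AE, AF, BD, BE, BF, DE, DF, EF
  2-simplices (5): ABE, ABF, ADE, BDF, DEF

giving chain groups C_0 ≅ Z^5, C_1 ≅ Z^10, C_2 ≅ Z^5.

∂_1: C_1 → C_0 sends each edge [p,q] (with p < q) to q − p. For instance
  ∂AB = B − A.
This gives a 5×10 integer matrix of rank 4; reducing to Smith normal form yields diagonal entries (1,1,1,1).

Boundary ∂_2: C_2 → C_1 sends each 2-simplex [p,q,r] to [q,r] − [p,r] + [p,q]. For instance
  ∂ADE = DE − AE + AD,
  ∂ABF = BF − AF + AB.
The 10×5 boundary matrix has rank 5 and Smith normal form diag(1,1,1,1,1).

Computing H_k = (kernel of ∂_k) / (image of ∂_{k+1}):

  H_0: rank C_0 − rank ∂_1 = 5 − 4 = 1, and the invariant factors of ∂_1 are all 1, so H_0 = Z.
  H_1: rank ker ∂_1 − rank ∂_2 = (10 − 4) − 5 = 1, and the invariant factors of ∂_2 are all 1, so H_1 = Z.
  H_2: rank ker ∂_2 − rank ∂_3 = (5 − 5) − 0 = 0, and there is no ∂_3, so H_2 = 0.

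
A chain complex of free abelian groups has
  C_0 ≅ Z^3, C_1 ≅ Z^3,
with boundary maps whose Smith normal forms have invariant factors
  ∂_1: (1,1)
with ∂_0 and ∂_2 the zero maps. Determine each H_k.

H_0 ≅ Z,  H_1 ≅ Z.

H_0: b_0 = 3 − 0 − 2 = 1; torsion from ∂_1 factors > 1: none. So H_0 ≅ Z.
H_1: b_1 = 3 − 2 − 0 = 1; torsion from ∂_2 factors > 1: none. So H_1 ≅ Z.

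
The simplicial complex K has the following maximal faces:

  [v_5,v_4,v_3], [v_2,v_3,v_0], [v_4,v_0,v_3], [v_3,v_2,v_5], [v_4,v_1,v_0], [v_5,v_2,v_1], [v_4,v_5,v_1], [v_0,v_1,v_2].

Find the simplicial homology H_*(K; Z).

H_0 ≅ Z,  H_1 = 0,  H_2 ≅ Z.

Fix the vertex order v_0 < v_1 < v_2 < v_3 < v_4 < v_5 and write every simplex with vertices in increasing order. Then dim K = 2 and the simplices of K are:

  0-simplices (6): [v_0], [v_1], [v_2], [v_3], [v_4], [v_5]
  1-simplices (12): [v_0,v_1], [v_0,v_2], [v_0,v_3], [v_0,v_4], [v_1,v_2], [v_1,v_4], [v_1,v_5], [v_2,v_3], [v_2,v_5], [v_3,v_4], [v_3,v_5], [v_4,v_5]
  2-simplices (8): [v_0,v_1,v_2], [v_0,v_1,v_4], [v_0,v_2,v_3], [v_0,v_3,v_4], [v_1,v_2,v_5], [v_1,v_4,v_5], [v_2,v_3,v_5], [v_3,v_4,v_5]

Hence C_0 ≅ Z^6, C_1 ≅ Z^12, C_2 ≅ Z^8.

∂_1: C_1 → C_0 sends each edge [p,q] (with p < q) to q − p. For instance
  ∂[v_0,v_1] = [v_1] − [v_0].
As a 6×12 matrix over Z this has rank 5, with invariant factors (1,1,1,1,1).

Boundary ∂_2: C_2 → C_1 acts by ∂[p,q,r] = [q,r] − [p,r] + [p,q]. For instance
  ∂[v_0,v_1,v_4] = [v_1,v_4] − [v_0,v_4] + [v_0,v_1],
  ∂[v_1,v_4,v_5] = [v_4,v_5] − [v_1,v_5] + [v_1,v_4].
The 12×8 boundary matrix has rank 7 and Smith normal form diag(1,1,1,1,1,1,1).

Computing H_k = (kernel of ∂_k) / (image of ∂_{k+1}):

  H_0: rank C_0 − rank ∂_1 = 6 − 5 = 1, and the invariant factors of ∂_1 are all 1, so H_0 ≅ Z.
  H_1: rank ker ∂_1 − rank ∂_2 = (12 − 5) − 7 = 0, and the invariant factors of ∂_2 are all 1, so H_1 ≅ 0.
  H_2: rank ker ∂_2 − rank ∂_3 = (8 − 7) − 0 = 1, and there is no ∂_3, so H_2 ≅ Z.

As a check, the Euler characteristic is 6 − 12 + 8 = 2, which agrees with 1 − 0 + 1 = 2.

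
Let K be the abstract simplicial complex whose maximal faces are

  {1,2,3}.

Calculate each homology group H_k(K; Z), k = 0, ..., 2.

H_0 ≅ Z,  H_1 = 0,  H_2 = 0.

We work with the vertex ordering 1 < 2 < 3. The simplices of K, each written with vertices in increasing order, are:

  0-simplices (3): [1], [2], [3]
  1-simplices (3): [1,2], [1,3], [2,3]
  2-simplices (1): [1,2,3]

giving chain groups C_0 ≅ Z^3, C_1 ≅ Z^3, C_2 ≅ Z^1.

Boundary ∂_1: C_1 → C_0 is given by ∂[p,q] = [q] − [p].
This gives a 3×3 integer matrix of rank 2; reducing to Smith normal form yields diagonal entries (1,1).

Boundary ∂_2: C_2 → C_1 acts by ∂[p,q,r] = [q,r] − [p,r] + [p,q]. For instance
  ∂[1,2,3] = [2,3] − [1,3] + [1,2].
The resulting 3×1 matrix has rank 1, and its Smith normal form has invariant factors (1).

Computing H_k = (kernel of ∂_k) / (image of ∂_{k+1}):

  H_0: rank C_0 − rank ∂_1 = 3 − 2 = 1, and the invariant factors of ∂_1 are all 1, so H_0 ≅ Z.
  H_1: rank ker ∂_1 − rank ∂_2 = (3 − 2) − 1 = 0, and the invariant factors of ∂_2 are all 1, so H_1 ≅ 0.
  H_2: rank ker ∂_2 − rank ∂_3 = (1 − 1) − 0 = 0, and there is no ∂_3, so H_2 ≅ 0.

As a check, the Euler characteristic is 3 − 3 + 1 = 1, which agrees with 1 − 0 + 0 = 1.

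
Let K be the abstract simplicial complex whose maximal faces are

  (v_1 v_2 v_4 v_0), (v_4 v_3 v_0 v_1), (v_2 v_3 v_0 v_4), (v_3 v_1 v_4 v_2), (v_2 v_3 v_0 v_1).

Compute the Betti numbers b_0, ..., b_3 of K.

b_0 = 1, b_1 = 0, b_2 = 0, b_3 = 1.

Fix the vertex order v_0 < v_1 < v_2 < v_3 < v_4 and write every simplex with vertices in increasing order. Then dim K = 3 and the simplices of K are:

  0-simplices (5): [v_0], [v_1], [v_2], [v_3], [v_4]
  1-simplices (10): [v_0,v_1], [v_0,v_2], [v_0,v_3], [v_0,v_4], [v_1,v_2], [v_1,v_3], [v_1,v_4], [v_2,v_3], [v_2,v_4], [v_3,v_4]
  2-simplices (10): [v_0,v_1,v_2], [v_0,v_1,v_3], [v_0,v_1,v_4], [v_0,v_2,v_3], [v_0,v_2,v_4], [v_0,v_3,v_4], [v_1,v_2,v_3], [v_1,v_2,v_4], [v_1,v_3,v_4], [v_2,v_3,v_4]
  3-simplices (5): [v_0,v_1,v_2,v_3], [v_0,v_1,v_2,v_4], [v_0,v_1,v_3,v_4], [v_0,v_2,v_3,v_4], [v_1,v_2,v_3,v_4]

Hence C_0 ≅ Z^5, C_1 ≅ Z^10, C_2 ≅ Z^10, C_3 ≅ Z^5.

The boundary map ∂_1: C_1 → C_0 maps an edge to its endpoints' difference, ∂[p,q] = q − p. For instance
  ∂[v_3,v_4] = [v_4] − [v_3].
The 5×10 boundary matrix has rank 4 and Smith normal form diag(1,1,1,1).

The boundary map ∂_2: C_2 → C_1 acts by ∂[p,q,r] = [q,r] − [p,r] + [p,q]. For instance
  ∂[v_0,v_1,v_3] = [v_1,v_3] − [v_0,v_3] + [v_0,v_1],
  ∂[v_1,v_3,v_4] = [v_3,v_4] − [v_1,v_4] + [v_1,v_3].
The resulting 10×10 matrix has rank 6, and its Smith normal form has invariant factors (1,1,1,1,1,1).

Boundary ∂_3: C_3 → C_2 sends each 3-simplex σ to the alternating sum Σ_i (−1)^i (σ with its i-th vertex removed). For instance
  ∂[v_0,v_1,v_2,v_3] = [v_1,v_2,v_3] − [v_0,v_2,v_3] + [v_0,v_1,v_3] − [v_0,v_1,v_2],
  ∂[v_0,v_1,v_3,v_4] = [v_1,v_3,v_4] − [v_0,v_3,v_4] + [v_0,v_1,v_4] − [v_0,v_1,v_3].
The 10×5 boundary matrix has rank 4 and Smith normal form diag(1,1,1,1).

From H_k ≅ ker(∂_k) / im(∂_{k+1}) we obtain:

  H_0: rank C_0 − rank ∂_1 = 5 − 4 = 1, and the invariant factors of ∂_1 are all 1, so H_0 = Z.
  H_1: rank ker ∂_1 − rank ∂_2 = (10 − 4) − 6 = 0, and the invariant factors of ∂_2 are all 1, so H_1 = 0.
  H_2: rank ker ∂_2 − rank ∂_3 = (10 − 6) − 4 = 0, and the invariant factors of ∂_3 are all 1, so H_2 = 0.
  H_3: rank ker ∂_3 − rank ∂_4 = (5 − 4) − 0 = 1, and there is no ∂_4, so H_3 = Z.

As a check, the Euler characteristic is 5 − 10 + 10 − 5 = 0, which agrees with 1 − 0 + 0 − 1 = 0.

Hence the Betti numbers are b_0 = 1, b_1 = 0, b_2 = 0, b_3 = 1.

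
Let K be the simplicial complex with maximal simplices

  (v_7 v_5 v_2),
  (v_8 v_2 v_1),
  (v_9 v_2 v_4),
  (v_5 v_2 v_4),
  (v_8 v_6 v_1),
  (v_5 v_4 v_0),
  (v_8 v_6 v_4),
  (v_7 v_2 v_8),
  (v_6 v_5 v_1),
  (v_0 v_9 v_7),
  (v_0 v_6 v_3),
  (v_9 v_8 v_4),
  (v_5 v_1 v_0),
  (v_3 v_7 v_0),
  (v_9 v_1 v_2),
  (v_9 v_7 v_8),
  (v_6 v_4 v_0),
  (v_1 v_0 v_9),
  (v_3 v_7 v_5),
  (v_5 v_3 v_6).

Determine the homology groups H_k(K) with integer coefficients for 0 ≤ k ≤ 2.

We work with the vertex ordering v_0 < v_1 < v_2 < v_3 < v_4 < v_5 < v_6 < v_7 < v_8 < v_9. The simplices of K, each written with vertices in increasing order, are:

  0-simplices (10): [v_0], [v_1], [v_2], [v_3], [v_4], [v_5], [v_6], [v_7], [v_8], [v_9]
  1-simplices (30): (30 of them)
  2-simplices (20): (20 of them)

so the chain groups are C_0 ≅ Z^10, C_1 ≅ Z^30, C_2 ≅ Z^20.

The boundary map ∂_1: C_1 → C_0 sends each edge [p,q] (with p < q) to q − p.
The 10×30 boundary matrix has rank 9 and Smith normal form diag(1,1,1,1,1,1,1,1,1).

Boundary ∂_2: C_2 → C_1 acts by ∂[p,q,r] = [q,r] − [p,r] + [p,q]. For instance
  ∂[v_3,v_5,v_6] = [v_5,v_6] − [v_3,v_6] + [v_3,v_5],
  ∂[v_1,v_6,v_8] = [v_6,v_8] − [v_1,v_8] + [v_1,v_6].
The 30×20 boundary matrix has rank 20 and Smith normal form diag(1,1,1,1,1,1,1,1,1,1,1,1,1,1,1,1,1,1,1,2).

Now H_k = ker ∂_k / im ∂_{k+1}, so:

  H_0: rank C_0 − rank ∂_1 = 10 − 9 = 1, and the invariant factors of ∂_1 are all 1, so H_0 ≅ Z.
  H_1: rank ker ∂_1 − rank ∂_2 = (30 − 9) − 20 = 1, and ∂_2 has invariant factor 2 > 1, so H_1 ≅ Z ⊕ Z/2.
  H_2: rank ker ∂_2 − rank ∂_3 = (20 − 20) − 0 = 0, and there is no ∂_3, so H_2 ≅ 0.

As a check, the Euler characteristic is 10 − 30 + 20 = 0, which agrees with 1 − 1 + 0 = 0.
(K is a triangulation of the Klein bottle.)

H_0 ≅ Z,  H_1 ≅ Z ⊕ Z/2,  H_2 = 0.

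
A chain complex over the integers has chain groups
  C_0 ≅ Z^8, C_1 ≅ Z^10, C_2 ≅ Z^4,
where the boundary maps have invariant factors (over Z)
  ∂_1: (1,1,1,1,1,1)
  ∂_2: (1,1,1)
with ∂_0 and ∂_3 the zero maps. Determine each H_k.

H_0: b_0 = 8 − 0 − 6 = 2; torsion from ∂_1 factors > 1: none. So H_0 = Z^2.
H_1: b_1 = 10 − 6 − 3 = 1; torsion from ∂_2 factors > 1: none. So H_1 = Z.
H_2: b_2 = 4 − 3 − 0 = 1; torsion from ∂_3 factors > 1: none. So H_2 = Z.

H_0 = Z^2,  H_1 = Z,  H_2 = Z.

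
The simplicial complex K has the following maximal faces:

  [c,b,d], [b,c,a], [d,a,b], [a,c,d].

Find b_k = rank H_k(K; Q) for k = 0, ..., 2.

Order the vertices as a < b < c < d. Listing each simplex with vertices in this order, K has dimension 2 with simplices:

  0-simplices (4): a, b, c, d
  1-simplices (6): ab, ac, ad, bc, bd, cd
  2-simplices (4): abc, abd, acd, bcd

so the chain groups are C_0 ≅ Z^4, C_1 ≅ Z^6, C_2 ≅ Z^4.

Boundary ∂_1: C_1 → C_0 is given by ∂[p,q] = [q] − [p]. For instance
  ∂bc = c − b.
As a 4×6 matrix over Z this has rank 3, with invariant factors (1,1,1).

The boundary map ∂_2: C_2 → C_1 acts by ∂[p,q,r] = [q,r] − [p,r] + [p,q]. For instance
  ∂abd = bd − ad + ab,
  ∂acd = cd − ad + ac.
This gives a 6×4 integer matrix of rank 3; reducing to Smith normal form yields diagonal entries (1,1,1).

Computing H_k = (kernel of ∂_k) / (image of ∂_{k+1}):

  H_0: rank C_0 − rank ∂_1 = 4 − 3 = 1, and the invariant factors of ∂_1 are all 1, so H_0 ≅ Z.
  H_1: rank ker ∂_1 − rank ∂_2 = (6 − 3) − 3 = 0, and the invariant factors of ∂_2 are all 1, so H_1 ≅ 0.
  H_2: rank ker ∂_2 − rank ∂_3 = (4 − 3) − 0 = 1, and there is no ∂_3, so H_2 ≅ Z.

Hence the Betti numbers are b_0 = 1, b_1 = 0, b_2 = 1.

b_0 = 1, b_1 = 0, b_2 = 1.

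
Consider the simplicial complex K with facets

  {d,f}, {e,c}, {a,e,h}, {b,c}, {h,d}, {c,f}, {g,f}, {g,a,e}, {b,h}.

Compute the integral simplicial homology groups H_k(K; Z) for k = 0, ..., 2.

H_0 ≅ Z,  H_1 ≅ Z^3,  H_2 = 0.

Take the total order a < b < c < d < e < f < g < h on the vertex set. Then K (dimension 2) consists of the simplices:

  0-simplices (8): a, b, c, d, e, f, g, h
  1-simplices (12): ae, ag, ah, bc, bh, ce, cf, df, dh, eg, eh, fg
  2-simplices (2): aeg, aeh

Hence C_0 ≅ Z^8, C_1 ≅ Z^12, C_2 ≅ Z^2.

Boundary ∂_1: C_1 → C_0 maps an edge to its endpoints' difference, ∂[p,q] = q − p. For instance
  ∂bh = h − b.
As a 8×12 matrix over Z this has rank 7, with invariant factors (1,1,1,1,1,1,1).

The boundary map ∂_2: C_2 → C_1 maps a triangle to the signed sum of its edges. For instance
  ∂aeg = eg − ag + ae,
  ∂aeh = eh − ah + ae.
This gives a 12×2 integer matrix of rank 2; reducing to Smith normal form yields diagonal entries (1,1).

Reading off H_k = ker ∂_k / im ∂_{k+1}:

  H_0: rank C_0 − rank ∂_1 = 8 − 7 = 1, and the invariant factors of ∂_1 are all 1, so H_0 ≅ Z.
  H_1: rank ker ∂_1 − rank ∂_2 = (12 − 7) − 2 = 3, and the invariant factors of ∂_2 are all 1, so H_1 ≅ Z^3.
  H_2: rank ker ∂_2 − rank ∂_3 = (2 − 2) − 0 = 0, and there is no ∂_3, so H_2 ≅ 0.

As a check, the Euler characteristic is 8 − 12 + 2 = -2, which agrees with 1 − 3 + 0 = -2.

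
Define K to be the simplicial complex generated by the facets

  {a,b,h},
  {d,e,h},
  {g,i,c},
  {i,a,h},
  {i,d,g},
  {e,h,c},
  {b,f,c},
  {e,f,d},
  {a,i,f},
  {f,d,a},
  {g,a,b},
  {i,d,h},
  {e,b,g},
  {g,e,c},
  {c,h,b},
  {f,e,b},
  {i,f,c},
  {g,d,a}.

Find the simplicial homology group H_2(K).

H_2 = 0.

We work with the vertex ordering a < b < c < d < e < f < g < h < i. The simplices of K, each written with vertices in increasing order, are:

  0-simplices (9): a, b, c, d, e, f, g, h, i
  1-simplices (27): ab, ad, af, ag, ah, ai, bc, be, bf, bg, bh, ce, cf, cg, ch, ci, de, df, dg, dh, di, ef, eg, eh, fi, gi, hi
  2-simplices (18): abg, abh, adf, adg, afi, ahi, bcf, bch, bef, beg, ceg, ceh, cfi, cgi, def, deh, dgi, dhi

Hence C_0 ≅ Z^9, C_1 ≅ Z^27, C_2 ≅ Z^18.

The boundary map ∂_1: C_1 → C_0 sends each edge [p,q] (with p < q) to q − p. For instance
  ∂ef = f − e.
The resulting 9×27 matrix has rank 8, and its Smith normal form has invariant factors (1,1,1,1,1,1,1,1).

Boundary ∂_2: C_2 → C_1 maps a triangle to the signed sum of its edges. For instance
  ∂afi = fi − ai + af,
  ∂ceg = eg − cg + ce.
The 27×18 boundary matrix has rank 18 and Smith normal form diag(1,1,1,1,1,1,1,1,1,1,1,1,1,1,1,1,1,2).

Reading off H_k = ker ∂_k / im ∂_{k+1}:

  H_2: rank ker ∂_2 − rank ∂_3 = (18 − 18) − 0 = 0, and there is no ∂_3, so H_2 = 0.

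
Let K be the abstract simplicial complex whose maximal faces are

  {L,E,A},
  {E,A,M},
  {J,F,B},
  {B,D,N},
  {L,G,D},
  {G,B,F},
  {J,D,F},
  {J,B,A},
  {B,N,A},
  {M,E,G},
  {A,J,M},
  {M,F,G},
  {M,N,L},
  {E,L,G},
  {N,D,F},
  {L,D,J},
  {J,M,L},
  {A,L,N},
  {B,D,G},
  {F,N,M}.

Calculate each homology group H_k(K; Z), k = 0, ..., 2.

H_0 = Z,  H_1 = Z ⊕ Z/2,  H_2 = 0.

Take the total order A < B < D < E < F < G < J < L < M < N on the vertex set. Then K (dimension 2) consists of the simplices:

  0-simplices (10): A, B, D, E, F, G, J, L, M, N
  1-simplices (30): AB, AE, AJ, AL, AM, AN, BD, BF, BG, BJ, BN, DF, DG, DJ, DL, DN, EG, EL, EM, FG, FJ, FM, FN, GL, GM, JL, JM, LM, LN, MN
  2-simplices (20): ABJ, ABN, AEL, AEM, AJM, ALN, BDG, BDN, BFG, BFJ, DFJ, DFN, DGL, DJL, EGL, EGM, FGM, FMN, JLM, LMN

so the chain groups are C_0 ≅ Z^10, C_1 ≅ Z^30, C_2 ≅ Z^20.

The boundary map ∂_1: C_1 → C_0 sends each edge [p,q] (with p < q) to q − p. For instance
  ∂BG = G − B.
This gives a 10×30 integer matrix of rank 9; reducing to Smith normal form yields diagonal entries (1,1,1,1,1,1,1,1,1).

Boundary ∂_2: C_2 → C_1 maps a triangle to the signed sum of its edges. For instance
  ∂EGL = GL − EL + EG,
  ∂BDN = DN − BN + BD.
The 30×20 boundary matrix has rank 20 and Smith normal form diag(1,1,1,1,1,1,1,1,1,1,1,1,1,1,1,1,1,1,1,2).

Computing H_k = (kernel of ∂_k) / (image of ∂_{k+1}):

  H_0: rank C_0 − rank ∂_1 = 10 − 9 = 1, and the invariant factors of ∂_1 are all 1, so H_0 ≅ Z.
  H_1: rank ker ∂_1 − rank ∂_2 = (30 − 9) − 20 = 1, and ∂_2 has invariant factor 2 > 1, so H_1 ≅ Z ⊕ Z/2.
  H_2: rank ker ∂_2 − rank ∂_3 = (20 − 20) − 0 = 0, and there is no ∂_3, so H_2 ≅ 0.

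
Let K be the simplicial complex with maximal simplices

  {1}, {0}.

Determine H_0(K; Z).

H_0 = Z^2.

Fix the vertex order 0 < 1 and write every simplex with vertices in increasing order. Then dim K = 0 and the simplices of K are:

  0-simplices (2): [0], [1]

giving chain groups C_0 ≅ Z^2.

Now H_k = ker ∂_k / im ∂_{k+1}, so:

  H_0: rank C_0 − rank ∂_1 = 2 − 0 = 2, and there is no ∂_1, so H_0 ≅ Z^2.

(K is a triangulation of a set of 2 points.)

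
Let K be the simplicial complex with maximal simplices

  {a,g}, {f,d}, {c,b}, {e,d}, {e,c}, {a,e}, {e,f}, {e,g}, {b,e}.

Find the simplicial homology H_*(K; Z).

H_0 ≅ Z,  H_1 ≅ Z^3.

We work with the vertex ordering a < b < c < d < e < f < g. The simplices of K, each written with vertices in increasing order, are:

  0-simplices (7): a, b, c, d, e, f, g
  1-simplices (9): ae, ag, bc, be, ce, de, df, ef, eg

Hence C_0 ≅ Z^7, C_1 ≅ Z^9.

Boundary ∂_1: C_1 → C_0 sends each edge [p,q] (with p < q) to q − p.
The resulting 7×9 matrix has rank 6, and its Smith normal form has invariant factors (1,1,1,1,1,1).

From H_k ≅ ker(∂_k) / im(∂_{k+1}) we obtain:

  H_0: rank C_0 − rank ∂_1 = 7 − 6 = 1, and the invariant factors of ∂_1 are all 1, so H_0 ≅ Z.
  H_1: rank ker ∂_1 − rank ∂_2 = (9 − 6) − 0 = 3, and there is no ∂_2, so H_1 ≅ Z^3.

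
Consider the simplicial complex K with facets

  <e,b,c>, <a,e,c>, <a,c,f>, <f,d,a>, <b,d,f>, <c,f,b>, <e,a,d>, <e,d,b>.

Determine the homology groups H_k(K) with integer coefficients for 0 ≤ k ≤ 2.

We work with the vertex ordering a < b < c < d < e < f. The simplices of K, each written with vertices in increasing order, are:

  0-simplices (6): a, b, c, d, e, f
  1-simplices (12): ac, ad, ae, af, bc, bd, be, bf, ce, cf, de, df
  2-simplices (8): ace, acf, ade, adf, bce, bcf, bde, bdf

giving chain groups C_0 ≅ Z^6, C_1 ≅ Z^12, C_2 ≅ Z^8.

Boundary ∂_1: C_1 → C_0 is given by ∂[p,q] = [q] − [p]. For instance
  ∂ad = d − a.
This gives a 6×12 integer matrix of rank 5; reducing to Smith normal form yields diagonal entries (1,1,1,1,1).

∂_2: C_2 → C_1 acts by ∂[p,q,r] = [q,r] − [p,r] + [p,q]. For instance
  ∂ade = de − ae + ad,
  ∂ace = ce − ae + ac.
As a 12×8 matrix over Z this has rank 7, with invariant factors (1,1,1,1,1,1,1).

Reading off H_k = ker ∂_k / im ∂_{k+1}:

  H_0: rank C_0 − rank ∂_1 = 6 − 5 = 1, and the invariant factors of ∂_1 are all 1, so H_0 = Z.
  H_1: rank ker ∂_1 − rank ∂_2 = (12 − 5) − 7 = 0, and the invariant factors of ∂_2 are all 1, so H_1 = 0.
  H_2: rank ker ∂_2 − rank ∂_3 = (8 − 7) − 0 = 1, and there is no ∂_3, so H_2 = Z.

H_0 = Z,  H_1 = 0,  H_2 = Z.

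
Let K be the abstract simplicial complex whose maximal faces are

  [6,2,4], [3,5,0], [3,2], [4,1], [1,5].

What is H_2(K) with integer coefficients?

H_2 = 0.

Take the total order 0 < 1 < 2 < 3 < 4 < 5 < 6 on the vertex set. Then K (dimension 2) consists of the simplices:

  0-simplices (7): [0], [1], [2], [3], [4], [5], [6]
  1-simplices (9): [0,3], [0,5], [1,4], [1,5], [2,3], [2,4], [2,6], [3,5], [4,6]
  2-simplices (2): [0,3,5], [2,4,6]

so the chain groups are C_0 ≅ Z^7, C_1 ≅ Z^9, C_2 ≅ Z^2.

The boundary map ∂_1: C_1 → C_0 maps an edge to its endpoints' difference, ∂[p,q] = q − p. For instance
  ∂[1,4] = [4] − [1].
The resulting 7×9 matrix has rank 6, and its Smith normal form has invariant factors (1,1,1,1,1,1).

∂_2: C_2 → C_1 sends each 2-simplex [p,q,r] to [q,r] − [p,r] + [p,q]. For instance
  ∂[2,4,6] = [4,6] − [2,6] + [2,4],
  ∂[0,3,5] = [3,5] − [0,5] + [0,3].
The resulting 9×2 matrix has rank 2, and its Smith normal form has invariant factors (1,1).

Reading off H_k = ker ∂_k / im ∂_{k+1}:

  H_2: rank ker ∂_2 − rank ∂_3 = (2 − 2) − 0 = 0, and there is no ∂_3, so H_2 = 0.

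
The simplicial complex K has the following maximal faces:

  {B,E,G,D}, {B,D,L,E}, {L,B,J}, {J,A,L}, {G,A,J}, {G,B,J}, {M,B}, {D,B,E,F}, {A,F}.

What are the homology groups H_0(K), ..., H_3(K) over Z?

Take the total order A < B < D < E < F < G < J < L < M on the vertex set. Then K (dimension 3) consists of the simplices:

  0-simplices (9): A, B, D, E, F, G, J, L, M
  1-simplices (20): AF, AG, AJ, AL, BD, BE, BF, BG, BJ, BL, BM, DE, DF, DG, DL, EF, EG, EL, GJ, JL
  2-simplices (14): AGJ, AJL, BDE, BDF, BDG, BDL, BEF, BEG, BEL, BGJ, BJL, DEF, DEG, DEL
  3-simplices (3): BDEF, BDEG, BDEL

so the chain groups are C_0 ≅ Z^9, C_1 ≅ Z^20, C_2 ≅ Z^14, C_3 ≅ Z^3.

The boundary map ∂_1: C_1 → C_0 maps an edge to its endpoints' difference, ∂[p,q] = q − p.
The resulting 9×20 matrix has rank 8, and its Smith normal form has invariant factors (1,1,1,1,1,1,1,1).

Boundary ∂_2: C_2 → C_1 acts by ∂[p,q,r] = [q,r] − [p,r] + [p,q]. For instance
  ∂BDF = DF − BF + BD,
  ∂AGJ = GJ − AJ + AG.
The resulting 20×14 matrix has rank 11, and its Smith normal form has invariant factors (1,1,1,1,1,1,1,1,1,1,1).

The boundary map ∂_3: C_3 → C_2 sends each 3-simplex σ to the alternating sum Σ_i (−1)^i (σ with its i-th vertex removed). For instance
  ∂BDEF = DEF − BEF + BDF − BDE,
  ∂BDEG = DEG − BEG + BDG − BDE.
This gives a 14×3 integer matrix of rank 3; reducing to Smith normal form yields diagonal entries (1,1,1).

Reading off H_k = ker ∂_k / im ∂_{k+1}:

  H_0: rank C_0 − rank ∂_1 = 9 − 8 = 1, and the invariant factors of ∂_1 are all 1, so H_0 = Z.
  H_1: rank ker ∂_1 − rank ∂_2 = (20 − 8) − 11 = 1, and the invariant factors of ∂_2 are all 1, so H_1 = Z.
  H_2: rank ker ∂_2 − rank ∂_3 = (14 − 11) − 3 = 0, and the invariant factors of ∂_3 are all 1, so H_2 = 0.
  H_3: rank ker ∂_3 − rank ∂_4 = (3 − 3) − 0 = 0, and there is no ∂_4, so H_3 = 0.

H_0 ≅ Z,  H_1 ≅ Z,  H_2 = 0,  H_3 = 0.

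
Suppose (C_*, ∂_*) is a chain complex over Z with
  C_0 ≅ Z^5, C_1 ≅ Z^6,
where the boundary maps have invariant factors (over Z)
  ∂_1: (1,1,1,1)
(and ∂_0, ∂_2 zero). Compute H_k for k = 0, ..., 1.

H_0: b_0 = 5 − 0 − 4 = 1; torsion from ∂_1 factors > 1: none. So H_0 ≅ Z.
H_1: b_1 = 6 − 4 − 0 = 2; torsion from ∂_2 factors > 1: none. So H_1 ≅ Z^2.

H_0 ≅ Z,  H_1 ≅ Z^2.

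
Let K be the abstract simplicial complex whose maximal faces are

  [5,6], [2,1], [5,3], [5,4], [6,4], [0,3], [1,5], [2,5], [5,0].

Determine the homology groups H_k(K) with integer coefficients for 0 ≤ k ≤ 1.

H_0 = Z,  H_1 = Z^3.

Fix the vertex order 0 < 1 < 2 < 3 < 4 < 5 < 6 and write every simplex with vertices in increasing order. Then dim K = 1 and the simplices of K are:

  0-simplices (7): [0], [1], [2], [3], [4], [5], [6]
  1-simplices (9): [0,3], [0,5], [1,2], [1,5], [2,5], [3,5], [4,5], [4,6], [5,6]

so the chain groups are C_0 ≅ Z^7, C_1 ≅ Z^9.

∂_1: C_1 → C_0 sends each edge [p,q] (with p < q) to q − p. For instance
  ∂[4,5] = [5] − [4].
The resulting 7×9 matrix has rank 6, and its Smith normal form has invariant factors (1,1,1,1,1,1).

Reading off H_k = ker ∂_k / im ∂_{k+1}:

  H_0: rank C_0 − rank ∂_1 = 7 − 6 = 1, and the invariant factors of ∂_1 are all 1, so H_0 ≅ Z.
  H_1: rank ker ∂_1 − rank ∂_2 = (9 − 6) − 0 = 3, and there is no ∂_2, so H_1 ≅ Z^3.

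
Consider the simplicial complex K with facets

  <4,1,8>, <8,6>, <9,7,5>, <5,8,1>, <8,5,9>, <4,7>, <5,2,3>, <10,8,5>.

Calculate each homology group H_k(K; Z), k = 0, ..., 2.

Take the total order 1 < 2 < 3 < 4 < 5 < 6 < 7 < 8 < 9 < 10 on the vertex set. Then K (dimension 2) consists of the simplices:

  0-simplices (10): [1], [2], [3], [4], [5], [6], [7], [8], [9], [10]
  1-simplices (16): [1,4], [1,5], [1,8], [2,3], [2,5], [3,5], [4,7], [4,8], [5,7], [5,8], [5,9], [5,10], [6,8], [7,9], [8,9], [8,10]
  2-simplices (6): [1,4,8], [1,5,8], [2,3,5], [5,7,9], [5,8,9], [5,8,10]

so the chain groups are C_0 ≅ Z^10, C_1 ≅ Z^16, C_2 ≅ Z^6.

Boundary ∂_1: C_1 → C_0 is given by ∂[p,q] = [q] − [p]. For instance
  ∂[2,3] = [3] − [2].
As a 10×16 matrix over Z this has rank 9, with invariant factors (1,1,1,1,1,1,1,1,1).

Boundary ∂_2: C_2 → C_1 acts by ∂[p,q,r] = [q,r] − [p,r] + [p,q]. For instance
  ∂[5,7,9] = [7,9] − [5,9] + [5,7],
  ∂[5,8,10] = [8,10] − [5,10] + [5,8].
As a 16×6 matrix over Z this has rank 6, with invariant factors (1,1,1,1,1,1).

Computing H_k = (kernel of ∂_k) / (image of ∂_{k+1}):

  H_0: rank C_0 − rank ∂_1 = 10 − 9 = 1, and the invariant factors of ∂_1 are all 1, so H_0 = Z.
  H_1: rank ker ∂_1 − rank ∂_2 = (16 − 9) − 6 = 1, and the invariant factors of ∂_2 are all 1, so H_1 = Z.
  H_2: rank ker ∂_2 − rank ∂_3 = (6 − 6) − 0 = 0, and there is no ∂_3, so H_2 = 0.

H_0 ≅ Z,  H_1 ≅ Z,  H_2 = 0.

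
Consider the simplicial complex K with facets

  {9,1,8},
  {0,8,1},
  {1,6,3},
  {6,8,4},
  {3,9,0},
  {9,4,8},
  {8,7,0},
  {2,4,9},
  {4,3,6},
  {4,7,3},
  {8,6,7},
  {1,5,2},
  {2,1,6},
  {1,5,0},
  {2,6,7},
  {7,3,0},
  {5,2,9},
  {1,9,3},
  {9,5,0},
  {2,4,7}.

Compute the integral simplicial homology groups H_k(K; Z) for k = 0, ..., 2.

H_0 = Z,  H_1 = Z ⊕ Z/2,  H_2 = 0.

Order the vertices as 0 < 1 < 2 < 3 < 4 < 5 < 6 < 7 < 8 < 9. Listing each simplex with vertices in this order, K has dimension 2 with simplices:

  0-simplices (10): [0], [1], [2], [3], [4], [5], [6], [7], [8], [9]
  1-simplices (30): (30 of them)
  2-simplices (20): (20 of them)

Hence C_0 ≅ Z^10, C_1 ≅ Z^30, C_2 ≅ Z^20.

Boundary ∂_1: C_1 → C_0 sends each edge [p,q] (with p < q) to q − p. For instance
  ∂[2,7] = [7] − [2].
The 10×30 boundary matrix has rank 9 and Smith normal form diag(1,1,1,1,1,1,1,1,1).

The boundary map ∂_2: C_2 → C_1 maps a triangle to the signed sum of its edges. For instance
  ∂[1,3,6] = [3,6] − [1,6] + [1,3],
  ∂[0,3,9] = [3,9] − [0,9] + [0,3].
As a 30×20 matrix over Z this has rank 20, with invariant factors (1,1,1,1,1,1,1,1,1,1,1,1,1,1,1,1,1,1,1,2).

Computing H_k = (kernel of ∂_k) / (image of ∂_{k+1}):

  H_0: rank C_0 − rank ∂_1 = 10 − 9 = 1, and the invariant factors of ∂_1 are all 1, so H_0 ≅ Z.
  H_1: rank ker ∂_1 − rank ∂_2 = (30 − 9) − 20 = 1, and ∂_2 has invariant factor 2 > 1, so H_1 ≅ Z ⊕ Z/2.
  H_2: rank ker ∂_2 − rank ∂_3 = (20 − 20) − 0 = 0, and there is no ∂_3, so H_2 ≅ 0.

(K is a triangulation of the Klein bottle.)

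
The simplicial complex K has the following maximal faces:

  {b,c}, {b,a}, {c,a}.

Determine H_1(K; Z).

H_1 = Z.

Take the total order a < b < c on the vertex set. Then K (dimension 1) consists of the simplices:

  0-simplices (3): a, b, c
  1-simplices (3): ab, ac, bc

Hence C_0 ≅ Z^3, C_1 ≅ Z^3.

The boundary map ∂_1: C_1 → C_0 sends each edge [p,q] (with p < q) to q − p.
As a 3×3 matrix over Z this has rank 2, with invariant factors (1,1).

From H_k ≅ ker(∂_k) / im(∂_{k+1}) we obtain:

  H_1: rank ker ∂_1 − rank ∂_2 = (3 − 2) − 0 = 1, and there is no ∂_2, so H_1 = Z.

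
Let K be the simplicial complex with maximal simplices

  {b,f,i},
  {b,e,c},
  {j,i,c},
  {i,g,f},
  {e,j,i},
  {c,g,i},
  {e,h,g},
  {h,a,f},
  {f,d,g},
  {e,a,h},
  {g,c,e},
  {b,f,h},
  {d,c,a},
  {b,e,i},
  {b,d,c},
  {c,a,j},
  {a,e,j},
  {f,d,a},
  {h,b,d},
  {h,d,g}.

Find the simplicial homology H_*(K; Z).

H_0 ≅ Z,  H_1 ≅ Z ⊕ Z/2Z,  H_2 = 0.

K has 10 vertices, 30 edges, 20 triangles.
rank ∂_0 = 0, rank ∂_1 = 9 ⇒ b_0 = 10 − 0 − 9 = 1; all invariant factors of ∂_1 are 1 so no torsion. So H_0 ≅ Z.
rank ∂_1 = 9, rank ∂_2 = 20 ⇒ b_1 = 30 − 9 − 20 = 1; ∂_2 has invariant factor(s) [2] giving torsion. So H_1 ≅ Z ⊕ Z/2Z.
rank ∂_2 = 20, rank ∂_3 = 0 ⇒ b_2 = 20 − 20 − 0 = 0. So H_2 ≅ 0.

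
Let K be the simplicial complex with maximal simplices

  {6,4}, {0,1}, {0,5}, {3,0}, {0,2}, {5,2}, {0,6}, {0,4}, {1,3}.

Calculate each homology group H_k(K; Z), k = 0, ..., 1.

Order the vertices as 0 < 1 < 2 < 3 < 4 < 5 < 6. Listing each simplex with vertices in this order, K has dimension 1 with simplices:

  0-simplices (7): [0], [1], [2], [3], [4], [5], [6]
  1-simplices (9): [0,1], [0,2], [0,3], [0,4], [0,5], [0,6], [1,3], [2,5], [4,6]

so the chain groups are C_0 ≅ Z^7, C_1 ≅ Z^9.

Boundary ∂_1: C_1 → C_0 sends each edge [p,q] (with p < q) to q − p. For instance
  ∂[0,6] = [6] − [0].
As a 7×9 matrix over Z this has rank 6, with invariant factors (1,1,1,1,1,1).

Now H_k = ker ∂_k / im ∂_{k+1}, so:

  H_0: rank C_0 − rank ∂_1 = 7 − 6 = 1, and the invariant factors of ∂_1 are all 1, so H_0 = Z.
  H_1: rank ker ∂_1 − rank ∂_2 = (9 − 6) − 0 = 3, and there is no ∂_2, so H_1 = Z^3.

As a check, the Euler characteristic is 7 − 9 = -2, which agrees with 1 − 3 = -2.

H_0 = Z,  H_1 = Z^3.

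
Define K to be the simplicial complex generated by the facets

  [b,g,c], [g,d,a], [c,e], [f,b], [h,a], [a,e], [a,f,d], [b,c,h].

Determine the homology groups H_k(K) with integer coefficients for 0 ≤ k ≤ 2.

Fix the vertex order a < b < c < d < e < f < g < h and write every simplex with vertices in increasing order. Then dim K = 2 and the simplices of K are:

  0-simplices (8): a, b, c, d, e, f, g, h
  1-simplices (14): ad, ae, af, ag, ah, bc, bf, bg, bh, ce, cg, ch, df, dg
  2-simplices (4): adf, adg, bcg, bch

Hence C_0 ≅ Z^8, C_1 ≅ Z^14, C_2 ≅ Z^4.

The boundary map ∂_1: C_1 → C_0 sends each edge [p,q] (with p < q) to q − p. For instance
  ∂ad = d − a.
The resulting 8×14 matrix has rank 7, and its Smith normal form has invariant factors (1,1,1,1,1,1,1).

The boundary map ∂_2: C_2 → C_1 maps a triangle to the signed sum of its edges. For instance
  ∂bcg = cg − bg + bc,
  ∂adg = dg − ag + ad.
The 14×4 boundary matrix has rank 4 and Smith normal form diag(1,1,1,1).

Now H_k = ker ∂_k / im ∂_{k+1}, so:

  H_0: rank C_0 − rank ∂_1 = 8 − 7 = 1, and the invariant factors of ∂_1 are all 1, so H_0 ≅ Z.
  H_1: rank ker ∂_1 − rank ∂_2 = (14 − 7) − 4 = 3, and the invariant factors of ∂_2 are all 1, so H_1 ≅ Z^3.
  H_2: rank ker ∂_2 − rank ∂_3 = (4 − 4) − 0 = 0, and there is no ∂_3, so H_2 ≅ 0.

As a check, the Euler characteristic is 8 − 14 + 4 = -2, which agrees with 1 − 3 + 0 = -2.

H_0 = Z,  H_1 = Z^3,  H_2 = 0.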